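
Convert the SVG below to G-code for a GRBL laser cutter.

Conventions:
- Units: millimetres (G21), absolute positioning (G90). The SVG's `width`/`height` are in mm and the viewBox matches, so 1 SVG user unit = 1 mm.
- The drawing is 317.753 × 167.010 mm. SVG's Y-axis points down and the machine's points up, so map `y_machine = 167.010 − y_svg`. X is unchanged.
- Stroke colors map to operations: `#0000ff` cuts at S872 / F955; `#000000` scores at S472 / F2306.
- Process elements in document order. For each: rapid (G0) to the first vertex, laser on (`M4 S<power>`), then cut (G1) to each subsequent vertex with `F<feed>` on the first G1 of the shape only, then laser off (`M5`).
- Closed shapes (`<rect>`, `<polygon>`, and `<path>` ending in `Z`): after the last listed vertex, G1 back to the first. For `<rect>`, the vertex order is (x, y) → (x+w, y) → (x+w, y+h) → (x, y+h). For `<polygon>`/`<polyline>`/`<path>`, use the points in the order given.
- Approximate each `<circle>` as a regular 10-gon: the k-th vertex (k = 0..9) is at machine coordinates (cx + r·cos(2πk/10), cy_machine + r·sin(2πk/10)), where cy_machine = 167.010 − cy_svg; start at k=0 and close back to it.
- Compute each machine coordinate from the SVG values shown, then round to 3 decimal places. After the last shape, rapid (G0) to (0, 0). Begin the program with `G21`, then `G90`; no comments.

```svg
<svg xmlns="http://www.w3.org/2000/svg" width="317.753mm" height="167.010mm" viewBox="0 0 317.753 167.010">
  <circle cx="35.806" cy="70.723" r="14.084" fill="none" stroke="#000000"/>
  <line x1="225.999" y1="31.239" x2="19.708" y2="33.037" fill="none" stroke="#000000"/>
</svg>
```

G21
G90
G0 X49.890 Y96.287
M4 S472
G1 X47.200 Y104.565 F2306
G1 X40.158 Y109.682
G1 X31.454 Y109.682
G1 X24.412 Y104.565
G1 X21.722 Y96.287
G1 X24.412 Y88.009
G1 X31.454 Y82.892
G1 X40.158 Y82.892
G1 X47.200 Y88.009
G1 X49.890 Y96.287
M5
G0 X225.999 Y135.771
M4 S472
G1 X19.708 Y133.973 F2306
M5
G0 X0.000 Y0.000

1 u = 1 mm; y_m = 167.010 − y.

[1] `<circle>` circle, #000000→score S472 F2306: (49.890,96.287) → (47.200,104.565) → (40.158,109.682) → (31.454,109.682) → (24.412,104.565) → (21.722,96.287) → (24.412,88.009) → (31.454,82.892) → (40.158,82.892) → (47.200,88.009) → (49.890,96.287) (closed)

[2] `<line>` line segment, #000000→score S472 F2306: (225.999,135.771) → (19.708,133.973)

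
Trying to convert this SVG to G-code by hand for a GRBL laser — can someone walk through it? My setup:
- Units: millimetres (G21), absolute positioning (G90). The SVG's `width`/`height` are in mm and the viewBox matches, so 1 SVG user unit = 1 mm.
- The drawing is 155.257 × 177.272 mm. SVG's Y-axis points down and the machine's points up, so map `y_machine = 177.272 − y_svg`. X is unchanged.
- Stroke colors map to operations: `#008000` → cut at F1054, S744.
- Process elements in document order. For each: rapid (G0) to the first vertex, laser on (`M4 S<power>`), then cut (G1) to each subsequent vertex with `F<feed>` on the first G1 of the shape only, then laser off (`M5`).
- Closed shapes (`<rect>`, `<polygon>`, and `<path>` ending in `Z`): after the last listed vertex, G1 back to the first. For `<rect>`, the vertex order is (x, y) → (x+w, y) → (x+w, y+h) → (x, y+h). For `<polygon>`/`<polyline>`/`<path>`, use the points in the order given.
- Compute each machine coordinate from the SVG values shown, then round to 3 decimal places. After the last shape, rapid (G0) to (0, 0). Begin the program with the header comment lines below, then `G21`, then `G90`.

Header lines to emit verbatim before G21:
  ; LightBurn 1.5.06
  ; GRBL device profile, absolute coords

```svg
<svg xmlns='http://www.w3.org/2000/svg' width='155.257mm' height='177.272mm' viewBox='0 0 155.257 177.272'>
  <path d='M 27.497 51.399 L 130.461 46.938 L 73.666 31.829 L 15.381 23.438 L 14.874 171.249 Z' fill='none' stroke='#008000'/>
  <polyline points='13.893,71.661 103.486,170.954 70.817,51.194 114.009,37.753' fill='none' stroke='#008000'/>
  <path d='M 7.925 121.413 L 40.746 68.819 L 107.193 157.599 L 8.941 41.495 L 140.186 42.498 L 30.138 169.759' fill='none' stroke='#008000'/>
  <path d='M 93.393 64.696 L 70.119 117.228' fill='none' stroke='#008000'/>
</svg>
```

1 u = 1 mm; y_m = 177.272 − y.

[1] `<path>` closed polygon, #008000→cut S744 F1054: (27.497,125.873) → (130.461,130.334) → (73.666,145.443) → (15.381,153.834) → (14.874,6.023) → (27.497,125.873) (closed)

[2] `<polyline>` open polyline, #008000→cut S744 F1054: (13.893,105.611) → (103.486,6.318) → (70.817,126.078) → (114.009,139.519)

[3] `<path>` open polyline, #008000→cut S744 F1054: (7.925,55.859) → (40.746,108.453) → (107.193,19.673) → (8.941,135.777) → (140.186,134.774) → (30.138,7.513)

[4] `<path>` line segment, #008000→cut S744 F1054: (93.393,112.576) → (70.119,60.044)

; LightBurn 1.5.06
; GRBL device profile, absolute coords
G21
G90
G0 X27.497 Y125.873
M4 S744
G1 X130.461 Y130.334 F1054
G1 X73.666 Y145.443
G1 X15.381 Y153.834
G1 X14.874 Y6.023
G1 X27.497 Y125.873
M5
G0 X13.893 Y105.611
M4 S744
G1 X103.486 Y6.318 F1054
G1 X70.817 Y126.078
G1 X114.009 Y139.519
M5
G0 X7.925 Y55.859
M4 S744
G1 X40.746 Y108.453 F1054
G1 X107.193 Y19.673
G1 X8.941 Y135.777
G1 X140.186 Y134.774
G1 X30.138 Y7.513
M5
G0 X93.393 Y112.576
M4 S744
G1 X70.119 Y60.044 F1054
M5
G0 X0.000 Y0.000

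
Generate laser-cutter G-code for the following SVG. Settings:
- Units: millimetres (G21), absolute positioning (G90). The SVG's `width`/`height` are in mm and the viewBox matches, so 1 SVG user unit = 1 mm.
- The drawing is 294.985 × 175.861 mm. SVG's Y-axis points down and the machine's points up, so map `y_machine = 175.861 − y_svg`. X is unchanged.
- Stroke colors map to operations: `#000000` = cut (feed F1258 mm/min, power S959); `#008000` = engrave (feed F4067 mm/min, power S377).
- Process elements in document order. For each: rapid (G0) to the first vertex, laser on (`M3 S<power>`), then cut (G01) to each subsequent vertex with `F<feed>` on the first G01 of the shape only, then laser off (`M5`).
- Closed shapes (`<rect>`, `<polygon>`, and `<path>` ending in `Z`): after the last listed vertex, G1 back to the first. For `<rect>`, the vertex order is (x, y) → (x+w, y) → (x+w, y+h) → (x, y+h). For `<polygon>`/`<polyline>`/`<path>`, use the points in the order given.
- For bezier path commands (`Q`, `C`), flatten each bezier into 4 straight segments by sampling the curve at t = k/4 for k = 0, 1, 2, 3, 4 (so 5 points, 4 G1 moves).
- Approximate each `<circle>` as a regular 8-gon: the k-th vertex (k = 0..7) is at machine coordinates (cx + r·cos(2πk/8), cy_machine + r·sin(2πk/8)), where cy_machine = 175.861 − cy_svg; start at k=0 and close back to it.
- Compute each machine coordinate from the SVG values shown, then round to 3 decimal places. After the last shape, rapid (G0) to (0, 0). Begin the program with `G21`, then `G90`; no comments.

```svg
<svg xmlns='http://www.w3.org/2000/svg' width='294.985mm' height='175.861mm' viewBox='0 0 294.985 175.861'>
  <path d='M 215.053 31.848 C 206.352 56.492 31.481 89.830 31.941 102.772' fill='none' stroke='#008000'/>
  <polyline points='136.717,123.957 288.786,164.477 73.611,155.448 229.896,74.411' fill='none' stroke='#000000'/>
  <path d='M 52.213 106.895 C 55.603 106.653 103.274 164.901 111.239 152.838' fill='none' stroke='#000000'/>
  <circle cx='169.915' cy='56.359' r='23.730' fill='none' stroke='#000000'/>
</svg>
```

G21
G90
G0 X215.053 Y144.013
M3 S377
G01 X182.706 Y124.354 F4067
G01 X120.062 Y104.163
G01 X59.135 Y86.165
G01 X31.941 Y73.089
M5
G0 X136.717 Y51.904
M3 S959
G01 X288.786 Y11.384 F1258
G01 X73.611 Y20.413
G01 X229.896 Y101.450
M5
G0 X52.213 Y68.966
M3 S959
G01 X61.746 Y60.193 F1258
G01 X80.010 Y41.562
G01 X99.133 Y25.147
G01 X111.239 Y23.023
M5
G0 X193.645 Y119.502
M3 S959
G01 X186.695 Y136.282 F1258
G01 X169.915 Y143.232
G01 X153.135 Y136.282
G01 X146.185 Y119.502
G01 X153.135 Y102.722
G01 X169.915 Y95.772
G01 X186.695 Y102.722
G01 X193.645 Y119.502
M5
G0 X0.000 Y0.000

1 u = 1 mm; y_m = 175.861 − y.

[1] `<path>` cubic bezier, #008000→engrave S377 F4067: (215.053,144.013) → (182.706,124.354) → (120.062,104.163) → (59.135,86.165) → (31.941,73.089)

[2] `<polyline>` open polyline, #000000→cut S959 F1258: (136.717,51.904) → (288.786,11.384) → (73.611,20.413) → (229.896,101.450)

[3] `<path>` cubic bezier, #000000→cut S959 F1258: (52.213,68.966) → (61.746,60.193) → (80.010,41.562) → (99.133,25.147) → (111.239,23.023)

[4] `<circle>` circle, #000000→cut S959 F1258: (193.645,119.502) → (186.695,136.282) → (169.915,143.232) → (153.135,136.282) → (146.185,119.502) → (153.135,102.722) → (169.915,95.772) → (186.695,102.722) → (193.645,119.502) (closed)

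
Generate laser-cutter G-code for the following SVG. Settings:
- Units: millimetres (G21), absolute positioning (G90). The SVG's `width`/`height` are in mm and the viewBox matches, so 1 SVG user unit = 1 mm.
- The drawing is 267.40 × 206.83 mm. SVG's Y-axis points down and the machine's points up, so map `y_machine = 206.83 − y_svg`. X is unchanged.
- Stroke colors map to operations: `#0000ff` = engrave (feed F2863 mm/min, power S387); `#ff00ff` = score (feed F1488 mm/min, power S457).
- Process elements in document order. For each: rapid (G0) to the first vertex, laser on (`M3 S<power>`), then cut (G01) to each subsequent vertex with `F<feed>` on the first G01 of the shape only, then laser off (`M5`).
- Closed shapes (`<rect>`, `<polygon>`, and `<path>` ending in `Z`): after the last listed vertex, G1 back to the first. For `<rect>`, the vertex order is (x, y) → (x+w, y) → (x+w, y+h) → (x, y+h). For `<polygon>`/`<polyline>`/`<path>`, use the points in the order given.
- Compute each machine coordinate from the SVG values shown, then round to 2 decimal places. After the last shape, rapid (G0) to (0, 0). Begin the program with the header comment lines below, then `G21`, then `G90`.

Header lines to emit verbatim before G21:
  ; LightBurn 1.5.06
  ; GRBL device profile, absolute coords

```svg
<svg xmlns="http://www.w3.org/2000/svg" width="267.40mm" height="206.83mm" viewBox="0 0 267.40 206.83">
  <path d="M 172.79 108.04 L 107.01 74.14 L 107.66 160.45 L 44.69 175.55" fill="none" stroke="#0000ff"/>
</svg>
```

; LightBurn 1.5.06
; GRBL device profile, absolute coords
G21
G90
G0 X172.79 Y98.79
M3 S387
G01 X107.01 Y132.69 F2863
G01 X107.66 Y46.38
G01 X44.69 Y31.28
M5
G0 X0.00 Y0.00

1 u = 1 mm; y_m = 206.83 − y.

[1] `<path>` open polyline, #0000ff→engrave S387 F2863: (172.79,98.79) → (107.01,132.69) → (107.66,46.38) → (44.69,31.28)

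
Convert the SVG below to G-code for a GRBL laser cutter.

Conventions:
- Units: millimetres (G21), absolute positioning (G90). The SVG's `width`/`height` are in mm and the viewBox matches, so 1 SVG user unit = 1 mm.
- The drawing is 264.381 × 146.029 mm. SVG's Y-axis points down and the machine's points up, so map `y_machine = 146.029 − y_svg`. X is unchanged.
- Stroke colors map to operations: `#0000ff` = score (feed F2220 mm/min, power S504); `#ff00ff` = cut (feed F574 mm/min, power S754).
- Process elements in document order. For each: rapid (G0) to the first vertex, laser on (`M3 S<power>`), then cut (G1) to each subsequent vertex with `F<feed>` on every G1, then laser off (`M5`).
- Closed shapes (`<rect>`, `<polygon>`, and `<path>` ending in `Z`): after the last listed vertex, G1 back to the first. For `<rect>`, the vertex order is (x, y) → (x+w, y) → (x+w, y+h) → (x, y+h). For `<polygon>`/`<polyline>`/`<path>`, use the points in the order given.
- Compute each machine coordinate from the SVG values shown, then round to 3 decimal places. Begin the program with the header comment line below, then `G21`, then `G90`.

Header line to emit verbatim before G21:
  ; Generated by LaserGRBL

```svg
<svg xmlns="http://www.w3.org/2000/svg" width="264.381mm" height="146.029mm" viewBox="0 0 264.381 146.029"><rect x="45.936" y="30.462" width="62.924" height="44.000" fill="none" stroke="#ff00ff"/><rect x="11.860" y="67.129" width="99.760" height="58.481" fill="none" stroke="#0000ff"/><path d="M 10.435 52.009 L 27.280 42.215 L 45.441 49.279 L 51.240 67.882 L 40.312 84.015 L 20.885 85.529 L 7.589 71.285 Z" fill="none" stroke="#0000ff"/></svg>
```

; Generated by LaserGRBL
G21
G90
G0 X45.936 Y115.567
M3 S754
G1 X108.860 Y115.567 F574
G1 X108.860 Y71.567 F574
G1 X45.936 Y71.567 F574
G1 X45.936 Y115.567 F574
M5
G0 X11.860 Y78.900
M3 S504
G1 X111.620 Y78.900 F2220
G1 X111.620 Y20.419 F2220
G1 X11.860 Y20.419 F2220
G1 X11.860 Y78.900 F2220
M5
G0 X10.435 Y94.020
M3 S504
G1 X27.280 Y103.814 F2220
G1 X45.441 Y96.750 F2220
G1 X51.240 Y78.147 F2220
G1 X40.312 Y62.014 F2220
G1 X20.885 Y60.500 F2220
G1 X7.589 Y74.744 F2220
G1 X10.435 Y94.020 F2220
M5

1 u = 1 mm; y_m = 146.029 − y.

[1] `<rect>` rectangle, #ff00ff→cut S754 F574: (45.936,115.567) → (108.860,115.567) → (108.860,71.567) → (45.936,71.567) → (45.936,115.567) (closed)

[2] `<rect>` rectangle, #0000ff→score S504 F2220: (11.860,78.900) → (111.620,78.900) → (111.620,20.419) → (11.860,20.419) → (11.860,78.900) (closed)

[3] `<path>` regular polygon, #0000ff→score S504 F2220: (10.435,94.020) → (27.280,103.814) → (45.441,96.750) → (51.240,78.147) → (40.312,62.014) → (20.885,60.500) → (7.589,74.744) → (10.435,94.020) (closed)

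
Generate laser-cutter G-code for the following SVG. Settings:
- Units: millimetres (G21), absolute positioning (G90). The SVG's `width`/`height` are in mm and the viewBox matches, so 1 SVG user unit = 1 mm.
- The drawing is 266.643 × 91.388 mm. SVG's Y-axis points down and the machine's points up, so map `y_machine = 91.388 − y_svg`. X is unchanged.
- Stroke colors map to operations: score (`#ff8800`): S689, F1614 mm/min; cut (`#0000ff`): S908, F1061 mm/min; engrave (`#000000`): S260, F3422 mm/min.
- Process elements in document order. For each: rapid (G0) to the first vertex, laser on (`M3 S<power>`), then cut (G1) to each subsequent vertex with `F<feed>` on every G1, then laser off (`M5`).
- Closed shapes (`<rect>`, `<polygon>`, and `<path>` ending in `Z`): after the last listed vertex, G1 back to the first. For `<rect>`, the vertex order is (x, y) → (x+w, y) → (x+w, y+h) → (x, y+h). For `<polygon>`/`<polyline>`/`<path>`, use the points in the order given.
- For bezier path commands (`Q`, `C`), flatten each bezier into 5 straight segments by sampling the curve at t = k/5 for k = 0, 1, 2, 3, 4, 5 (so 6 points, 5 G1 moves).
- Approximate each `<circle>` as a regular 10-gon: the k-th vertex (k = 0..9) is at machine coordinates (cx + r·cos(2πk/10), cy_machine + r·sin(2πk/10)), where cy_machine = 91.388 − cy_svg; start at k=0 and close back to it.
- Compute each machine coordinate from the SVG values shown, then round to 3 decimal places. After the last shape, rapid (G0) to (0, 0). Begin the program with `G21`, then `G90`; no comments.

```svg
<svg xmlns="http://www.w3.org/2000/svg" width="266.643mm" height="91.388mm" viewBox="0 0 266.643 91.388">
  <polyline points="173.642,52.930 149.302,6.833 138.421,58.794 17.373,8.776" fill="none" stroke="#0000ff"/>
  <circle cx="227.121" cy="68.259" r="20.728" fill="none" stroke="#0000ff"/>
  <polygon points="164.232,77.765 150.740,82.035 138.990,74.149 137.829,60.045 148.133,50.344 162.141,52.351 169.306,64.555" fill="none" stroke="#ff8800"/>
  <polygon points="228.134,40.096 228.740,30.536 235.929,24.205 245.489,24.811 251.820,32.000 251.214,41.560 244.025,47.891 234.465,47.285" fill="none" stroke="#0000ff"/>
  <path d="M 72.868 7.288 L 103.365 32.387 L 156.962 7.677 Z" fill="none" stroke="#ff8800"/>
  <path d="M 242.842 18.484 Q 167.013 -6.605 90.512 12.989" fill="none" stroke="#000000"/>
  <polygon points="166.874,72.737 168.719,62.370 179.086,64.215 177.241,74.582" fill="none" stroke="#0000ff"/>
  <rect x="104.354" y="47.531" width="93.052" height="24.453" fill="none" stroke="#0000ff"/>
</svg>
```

G21
G90
G0 X173.642 Y38.458
M3 S908
G1 X149.302 Y84.555 F1061
G1 X138.421 Y32.594 F1061
G1 X17.373 Y82.612 F1061
M5
G0 X247.849 Y23.129
M3 S908
G1 X243.890 Y35.313 F1061
G1 X233.526 Y42.842 F1061
G1 X220.716 Y42.842 F1061
G1 X210.352 Y35.313 F1061
G1 X206.393 Y23.129 F1061
G1 X210.352 Y10.945 F1061
G1 X220.716 Y3.416 F1061
G1 X233.526 Y3.416 F1061
G1 X243.890 Y10.945 F1061
G1 X247.849 Y23.129 F1061
M5
G0 X164.232 Y13.623
M3 S689
G1 X150.740 Y9.353 F1614
G1 X138.990 Y17.239 F1614
G1 X137.829 Y31.343 F1614
G1 X148.133 Y41.044 F1614
G1 X162.141 Y39.037 F1614
G1 X169.306 Y26.833 F1614
G1 X164.232 Y13.623 F1614
M5
G0 X228.134 Y51.292
M3 S908
G1 X228.740 Y60.852 F1061
G1 X235.929 Y67.183 F1061
G1 X245.489 Y66.577 F1061
G1 X251.820 Y59.388 F1061
G1 X251.214 Y49.828 F1061
G1 X244.025 Y43.497 F1061
G1 X234.465 Y44.103 F1061
G1 X228.134 Y51.292 F1061
M5
G0 X72.868 Y84.100
M3 S689
G1 X103.365 Y59.001 F1614
G1 X156.962 Y83.711 F1614
G1 X72.868 Y84.100 F1614
M5
G0 X242.842 Y72.904
M3 S260
G1 X212.484 Y81.152 F3422
G1 X182.071 Y85.826 F3422
G1 X151.605 Y86.925 F3422
G1 X121.086 Y84.449 F3422
G1 X90.512 Y78.399 F3422
M5
G0 X166.874 Y18.651
M3 S908
G1 X168.719 Y29.018 F1061
G1 X179.086 Y27.173 F1061
G1 X177.241 Y16.806 F1061
G1 X166.874 Y18.651 F1061
M5
G0 X104.354 Y43.857
M3 S908
G1 X197.406 Y43.857 F1061
G1 X197.406 Y19.404 F1061
G1 X104.354 Y19.404 F1061
G1 X104.354 Y43.857 F1061
M5
G0 X0.000 Y0.000

viewBox `0 0 266.643 91.388` with mm width/height → 1 unit = 1 mm. Flip: y_m = 91.388 − y_svg.

**Shape 1** — `<polyline>` open polyline, stroke `#0000ff` → cut (S908, F1061). Machine vertices: (173.642,38.458) → (149.302,84.555) → (138.421,32.594) → (17.373,82.612). Open path.

**Shape 2** — `<circle>` circle, stroke `#0000ff` → cut (S908, F1061). Machine vertices: (247.849,23.129) → (243.890,35.313) → (233.526,42.842) → (220.716,42.842) → (210.352,35.313) → (206.393,23.129) → (210.352,10.945) → (220.716,3.416) → (233.526,3.416) → (243.890,10.945) → (247.849,23.129). Closed: final G1 returns to the first vertex.

**Shape 3** — `<polygon>` regular polygon, stroke `#ff8800` → score (S689, F1614). Machine vertices: (164.232,13.623) → (150.740,9.353) → (138.990,17.239) → (137.829,31.343) → (148.133,41.044) → (162.141,39.037) → (169.306,26.833) → (164.232,13.623). Closed: final G1 returns to the first vertex.

**Shape 4** — `<polygon>` regular polygon, stroke `#0000ff` → cut (S908, F1061). Machine vertices: (228.134,51.292) → (228.740,60.852) → (235.929,67.183) → (245.489,66.577) → (251.820,59.388) → (251.214,49.828) → (244.025,43.497) → (234.465,44.103) → (228.134,51.292). Closed: final G1 returns to the first vertex.

**Shape 5** — `<path>` closed polygon, stroke `#ff8800` → score (S689, F1614). Machine vertices: (72.868,84.100) → (103.365,59.001) → (156.962,83.711) → (72.868,84.100). Closed: final G1 returns to the first vertex.

**Shape 6** — `<path>` quadratic bezier, stroke `#000000` → engrave (S260, F3422). Control points (SVG): P0=(242.842,18.484), P1=(167.013,-6.605), P2=(90.512,12.989); sampled at t=k/5. Machine vertices: (242.842,72.904) → (212.484,81.152) → (182.071,85.826) → (151.605,86.925) → (121.086,84.449) → (90.512,78.399). Open path.

**Shape 7** — `<polygon>` regular polygon, stroke `#0000ff` → cut (S908, F1061). Machine vertices: (166.874,18.651) → (168.719,29.018) → (179.086,27.173) → (177.241,16.806) → (166.874,18.651). Closed: final G1 returns to the first vertex.

**Shape 8** — `<rect>` rectangle, stroke `#0000ff` → cut (S908, F1061). Machine vertices: (104.354,43.857) → (197.406,43.857) → (197.406,19.404) → (104.354,19.404) → (104.354,43.857). Closed: final G1 returns to the first vertex.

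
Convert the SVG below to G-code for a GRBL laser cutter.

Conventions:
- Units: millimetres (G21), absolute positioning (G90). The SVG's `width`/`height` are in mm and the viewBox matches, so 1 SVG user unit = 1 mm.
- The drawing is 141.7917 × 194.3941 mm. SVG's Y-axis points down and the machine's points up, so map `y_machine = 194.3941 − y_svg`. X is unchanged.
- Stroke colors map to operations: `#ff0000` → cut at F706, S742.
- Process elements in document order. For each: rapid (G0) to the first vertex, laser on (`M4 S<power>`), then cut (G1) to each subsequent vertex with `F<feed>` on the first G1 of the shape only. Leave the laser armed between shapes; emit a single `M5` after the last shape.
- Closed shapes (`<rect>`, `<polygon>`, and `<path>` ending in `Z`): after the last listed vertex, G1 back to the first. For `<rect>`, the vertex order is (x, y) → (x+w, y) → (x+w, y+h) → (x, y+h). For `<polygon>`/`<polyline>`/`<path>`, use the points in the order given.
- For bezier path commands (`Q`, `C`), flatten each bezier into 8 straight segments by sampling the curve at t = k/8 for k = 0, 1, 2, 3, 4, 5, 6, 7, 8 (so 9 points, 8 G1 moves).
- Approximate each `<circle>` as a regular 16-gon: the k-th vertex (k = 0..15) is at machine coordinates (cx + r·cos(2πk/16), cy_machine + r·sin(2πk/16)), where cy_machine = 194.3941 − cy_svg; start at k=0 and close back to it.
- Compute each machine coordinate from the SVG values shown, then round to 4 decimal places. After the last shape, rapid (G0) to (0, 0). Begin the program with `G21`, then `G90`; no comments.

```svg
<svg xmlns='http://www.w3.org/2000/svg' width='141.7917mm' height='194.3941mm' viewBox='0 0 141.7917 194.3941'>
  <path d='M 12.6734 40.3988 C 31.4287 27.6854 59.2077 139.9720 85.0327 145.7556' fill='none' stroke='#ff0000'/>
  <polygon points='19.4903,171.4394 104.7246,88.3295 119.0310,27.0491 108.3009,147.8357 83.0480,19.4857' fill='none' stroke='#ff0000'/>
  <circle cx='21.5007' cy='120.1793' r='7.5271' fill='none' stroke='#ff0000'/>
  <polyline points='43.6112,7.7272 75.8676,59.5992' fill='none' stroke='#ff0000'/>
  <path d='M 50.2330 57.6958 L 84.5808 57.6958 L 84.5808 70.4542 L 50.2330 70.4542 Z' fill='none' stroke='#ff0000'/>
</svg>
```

1 u = 1 mm; y_m = 194.3941 − y.

[1] `<path>` cubic bezier, #ff0000→cut S742 F706: (12.6734,153.9953) → (20.1082,153.3556) → (28.2603,143.7101) → (37.0011,127.7717) → (46.2019,108.2533) → (55.7341,87.8678) → (65.4691,69.3283) → (75.2782,55.3475) → (85.0327,48.6385)

[2] `<polygon>` closed polygon, #ff0000→cut S742 F706: (19.4903,22.9547) → (104.7246,106.0646) → (119.0310,167.3450) → (108.3009,46.5584) → (83.0480,174.9084) → (19.4903,22.9547) (closed)

[3] `<circle>` circle, #ff0000→cut S742 F706: (29.0278,74.2148) → (28.4548,77.0953) → (26.8232,79.5373) → (24.3812,81.1689) → (21.5007,81.7419) → (18.6202,81.1689) → (16.1782,79.5373) → (14.5466,77.0953) → (13.9736,74.2148) → (14.5466,71.3343) → (16.1782,68.8923) → (18.6202,67.2607) → (21.5007,66.6877) → (24.3812,67.2607) → (26.8232,68.8923) → (28.4548,71.3343) → (29.0278,74.2148) (closed)

[4] `<polyline>` line segment, #ff0000→cut S742 F706: (43.6112,186.6669) → (75.8676,134.7949)

[5] `<path>` rectangle, #ff0000→cut S742 F706: (50.2330,136.6983) → (84.5808,136.6983) → (84.5808,123.9399) → (50.2330,123.9399) → (50.2330,136.6983) (closed)

G21
G90
G0 X12.6734 Y153.9953
M4 S742
G1 X20.1082 Y153.3556 F706
G1 X28.2603 Y143.7101
G1 X37.0011 Y127.7717
G1 X46.2019 Y108.2533
G1 X55.7341 Y87.8678
G1 X65.4691 Y69.3283
G1 X75.2782 Y55.3475
G1 X85.0327 Y48.6385
G0 X19.4903 Y22.9547
M4 S742
G1 X104.7246 Y106.0646 F706
G1 X119.0310 Y167.3450
G1 X108.3009 Y46.5584
G1 X83.0480 Y174.9084
G1 X19.4903 Y22.9547
G0 X29.0278 Y74.2148
M4 S742
G1 X28.4548 Y77.0953 F706
G1 X26.8232 Y79.5373
G1 X24.3812 Y81.1689
G1 X21.5007 Y81.7419
G1 X18.6202 Y81.1689
G1 X16.1782 Y79.5373
G1 X14.5466 Y77.0953
G1 X13.9736 Y74.2148
G1 X14.5466 Y71.3343
G1 X16.1782 Y68.8923
G1 X18.6202 Y67.2607
G1 X21.5007 Y66.6877
G1 X24.3812 Y67.2607
G1 X26.8232 Y68.8923
G1 X28.4548 Y71.3343
G1 X29.0278 Y74.2148
G0 X43.6112 Y186.6669
M4 S742
G1 X75.8676 Y134.7949 F706
G0 X50.2330 Y136.6983
M4 S742
G1 X84.5808 Y136.6983 F706
G1 X84.5808 Y123.9399
G1 X50.2330 Y123.9399
G1 X50.2330 Y136.6983
M5
G0 X0.0000 Y0.0000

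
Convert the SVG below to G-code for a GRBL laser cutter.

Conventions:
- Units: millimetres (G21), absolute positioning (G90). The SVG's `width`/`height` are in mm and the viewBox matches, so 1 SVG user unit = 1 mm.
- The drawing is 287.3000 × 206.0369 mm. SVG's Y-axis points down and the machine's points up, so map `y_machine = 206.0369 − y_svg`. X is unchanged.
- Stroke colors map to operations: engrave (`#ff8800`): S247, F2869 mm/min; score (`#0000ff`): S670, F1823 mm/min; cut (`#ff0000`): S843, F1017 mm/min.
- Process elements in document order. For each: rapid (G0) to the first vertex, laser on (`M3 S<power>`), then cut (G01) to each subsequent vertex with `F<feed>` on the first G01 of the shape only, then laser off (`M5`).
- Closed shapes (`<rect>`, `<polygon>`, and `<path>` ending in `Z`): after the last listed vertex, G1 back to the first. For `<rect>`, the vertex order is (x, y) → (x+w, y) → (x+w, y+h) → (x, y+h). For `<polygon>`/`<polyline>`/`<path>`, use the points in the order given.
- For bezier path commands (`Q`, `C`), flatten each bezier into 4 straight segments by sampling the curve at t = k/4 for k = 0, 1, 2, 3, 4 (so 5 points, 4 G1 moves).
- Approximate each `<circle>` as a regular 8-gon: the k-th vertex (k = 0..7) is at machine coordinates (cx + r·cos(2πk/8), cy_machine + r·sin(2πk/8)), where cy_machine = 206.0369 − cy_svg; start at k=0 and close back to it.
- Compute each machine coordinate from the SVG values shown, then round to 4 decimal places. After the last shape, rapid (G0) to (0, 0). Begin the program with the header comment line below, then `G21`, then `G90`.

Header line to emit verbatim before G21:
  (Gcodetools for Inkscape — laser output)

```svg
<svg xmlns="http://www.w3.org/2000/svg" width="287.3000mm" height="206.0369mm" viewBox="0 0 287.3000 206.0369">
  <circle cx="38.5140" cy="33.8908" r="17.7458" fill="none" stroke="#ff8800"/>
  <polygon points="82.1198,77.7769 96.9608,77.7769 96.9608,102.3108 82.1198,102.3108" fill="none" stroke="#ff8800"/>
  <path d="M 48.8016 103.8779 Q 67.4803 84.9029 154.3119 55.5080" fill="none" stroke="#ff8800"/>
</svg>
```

(Gcodetools for Inkscape — laser output)
G21
G90
G0 X56.2598 Y172.1461
M3 S247
G01 X51.0622 Y184.6943 F2869
G01 X38.5140 Y189.8919
G01 X25.9658 Y184.6943
G01 X20.7682 Y172.1461
G01 X25.9658 Y159.5979
G01 X38.5140 Y154.4003
G01 X51.0622 Y159.5979
G01 X56.2598 Y172.1461
M5
G0 X82.1198 Y128.2600
M3 S247
G01 X96.9608 Y128.2600 F2869
G01 X96.9608 Y103.7261
G01 X82.1198 Y103.7261
G01 X82.1198 Y128.2600
M5
G0 X48.8016 Y102.1590
M3 S247
G01 X62.4005 Y112.2977 F2869
G01 X84.5185 Y123.7390
G01 X115.1557 Y136.4827
G01 X154.3119 Y150.5289
M5
G0 X0.0000 Y0.0000

1 u = 1 mm; y_m = 206.0369 − y.

[1] `<circle>` circle, #ff8800→engrave S247 F2869: (56.2598,172.1461) → (51.0622,184.6943) → (38.5140,189.8919) → (25.9658,184.6943) → (20.7682,172.1461) → (25.9658,159.5979) → (38.5140,154.4003) → (51.0622,159.5979) → (56.2598,172.1461) (closed)

[2] `<polygon>` rectangle, #ff8800→engrave S247 F2869: (82.1198,128.2600) → (96.9608,128.2600) → (96.9608,103.7261) → (82.1198,103.7261) → (82.1198,128.2600) (closed)

[3] `<path>` quadratic bezier, #ff8800→engrave S247 F2869: (48.8016,102.1590) → (62.4005,112.2977) → (84.5185,123.7390) → (115.1557,136.4827) → (154.3119,150.5289)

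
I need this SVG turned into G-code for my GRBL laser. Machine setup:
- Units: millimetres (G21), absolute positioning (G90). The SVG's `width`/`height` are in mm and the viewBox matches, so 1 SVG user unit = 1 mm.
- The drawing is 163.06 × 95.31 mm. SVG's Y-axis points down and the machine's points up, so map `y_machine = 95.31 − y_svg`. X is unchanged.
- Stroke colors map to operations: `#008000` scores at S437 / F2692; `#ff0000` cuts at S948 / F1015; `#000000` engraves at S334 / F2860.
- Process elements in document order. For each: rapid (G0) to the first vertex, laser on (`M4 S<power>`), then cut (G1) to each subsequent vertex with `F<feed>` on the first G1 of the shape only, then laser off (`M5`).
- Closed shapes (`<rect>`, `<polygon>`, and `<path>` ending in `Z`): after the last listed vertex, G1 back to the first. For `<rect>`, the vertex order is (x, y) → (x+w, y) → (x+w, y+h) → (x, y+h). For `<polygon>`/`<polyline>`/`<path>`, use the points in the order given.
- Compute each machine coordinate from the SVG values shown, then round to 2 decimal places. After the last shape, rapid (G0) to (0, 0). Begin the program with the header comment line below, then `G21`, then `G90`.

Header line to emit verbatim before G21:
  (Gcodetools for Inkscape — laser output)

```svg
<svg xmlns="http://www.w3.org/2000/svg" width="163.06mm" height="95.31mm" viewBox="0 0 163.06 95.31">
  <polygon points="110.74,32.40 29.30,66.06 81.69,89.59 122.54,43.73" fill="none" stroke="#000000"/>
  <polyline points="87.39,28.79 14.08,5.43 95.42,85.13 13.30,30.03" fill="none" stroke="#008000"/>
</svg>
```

1 u = 1 mm; y_m = 95.31 − y.

[1] `<polygon>` closed polygon, #000000→engrave S334 F2860: (110.74,62.91) → (29.30,29.25) → (81.69,5.72) → (122.54,51.58) → (110.74,62.91) (closed)

[2] `<polyline>` open polyline, #008000→score S437 F2692: (87.39,66.52) → (14.08,89.88) → (95.42,10.18) → (13.30,65.28)

(Gcodetools for Inkscape — laser output)
G21
G90
G0 X110.74 Y62.91
M4 S334
G1 X29.30 Y29.25 F2860
G1 X81.69 Y5.72
G1 X122.54 Y51.58
G1 X110.74 Y62.91
M5
G0 X87.39 Y66.52
M4 S437
G1 X14.08 Y89.88 F2692
G1 X95.42 Y10.18
G1 X13.30 Y65.28
M5
G0 X0.00 Y0.00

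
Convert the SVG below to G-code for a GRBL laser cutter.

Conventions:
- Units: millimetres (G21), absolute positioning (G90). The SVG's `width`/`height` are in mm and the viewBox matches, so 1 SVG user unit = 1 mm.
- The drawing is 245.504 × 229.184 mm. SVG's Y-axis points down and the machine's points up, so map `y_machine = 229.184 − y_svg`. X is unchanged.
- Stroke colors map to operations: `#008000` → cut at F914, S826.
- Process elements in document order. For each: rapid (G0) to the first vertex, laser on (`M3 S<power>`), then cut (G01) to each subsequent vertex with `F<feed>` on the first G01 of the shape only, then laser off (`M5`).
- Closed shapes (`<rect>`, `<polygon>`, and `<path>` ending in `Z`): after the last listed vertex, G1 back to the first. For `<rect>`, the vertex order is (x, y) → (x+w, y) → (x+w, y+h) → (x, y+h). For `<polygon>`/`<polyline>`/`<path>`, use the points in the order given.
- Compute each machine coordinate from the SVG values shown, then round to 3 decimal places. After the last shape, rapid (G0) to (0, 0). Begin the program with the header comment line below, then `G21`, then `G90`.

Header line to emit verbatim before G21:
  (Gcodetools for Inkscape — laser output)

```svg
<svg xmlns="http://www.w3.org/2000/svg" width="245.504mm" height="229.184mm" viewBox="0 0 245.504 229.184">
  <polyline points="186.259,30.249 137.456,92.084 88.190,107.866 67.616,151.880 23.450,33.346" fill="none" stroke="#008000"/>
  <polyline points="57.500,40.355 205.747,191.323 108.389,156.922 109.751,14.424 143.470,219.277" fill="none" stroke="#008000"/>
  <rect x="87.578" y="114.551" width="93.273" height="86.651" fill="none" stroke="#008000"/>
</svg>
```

1 u = 1 mm; y_m = 229.184 − y.

[1] `<polyline>` open polyline, #008000→cut S826 F914: (186.259,198.935) → (137.456,137.100) → (88.190,121.318) → (67.616,77.304) → (23.450,195.838)

[2] `<polyline>` open polyline, #008000→cut S826 F914: (57.500,188.829) → (205.747,37.861) → (108.389,72.262) → (109.751,214.760) → (143.470,9.907)

[3] `<rect>` rectangle, #008000→cut S826 F914: (87.578,114.633) → (180.851,114.633) → (180.851,27.982) → (87.578,27.982) → (87.578,114.633) (closed)

(Gcodetools for Inkscape — laser output)
G21
G90
G0 X186.259 Y198.935
M3 S826
G01 X137.456 Y137.100 F914
G01 X88.190 Y121.318
G01 X67.616 Y77.304
G01 X23.450 Y195.838
M5
G0 X57.500 Y188.829
M3 S826
G01 X205.747 Y37.861 F914
G01 X108.389 Y72.262
G01 X109.751 Y214.760
G01 X143.470 Y9.907
M5
G0 X87.578 Y114.633
M3 S826
G01 X180.851 Y114.633 F914
G01 X180.851 Y27.982
G01 X87.578 Y27.982
G01 X87.578 Y114.633
M5
G0 X0.000 Y0.000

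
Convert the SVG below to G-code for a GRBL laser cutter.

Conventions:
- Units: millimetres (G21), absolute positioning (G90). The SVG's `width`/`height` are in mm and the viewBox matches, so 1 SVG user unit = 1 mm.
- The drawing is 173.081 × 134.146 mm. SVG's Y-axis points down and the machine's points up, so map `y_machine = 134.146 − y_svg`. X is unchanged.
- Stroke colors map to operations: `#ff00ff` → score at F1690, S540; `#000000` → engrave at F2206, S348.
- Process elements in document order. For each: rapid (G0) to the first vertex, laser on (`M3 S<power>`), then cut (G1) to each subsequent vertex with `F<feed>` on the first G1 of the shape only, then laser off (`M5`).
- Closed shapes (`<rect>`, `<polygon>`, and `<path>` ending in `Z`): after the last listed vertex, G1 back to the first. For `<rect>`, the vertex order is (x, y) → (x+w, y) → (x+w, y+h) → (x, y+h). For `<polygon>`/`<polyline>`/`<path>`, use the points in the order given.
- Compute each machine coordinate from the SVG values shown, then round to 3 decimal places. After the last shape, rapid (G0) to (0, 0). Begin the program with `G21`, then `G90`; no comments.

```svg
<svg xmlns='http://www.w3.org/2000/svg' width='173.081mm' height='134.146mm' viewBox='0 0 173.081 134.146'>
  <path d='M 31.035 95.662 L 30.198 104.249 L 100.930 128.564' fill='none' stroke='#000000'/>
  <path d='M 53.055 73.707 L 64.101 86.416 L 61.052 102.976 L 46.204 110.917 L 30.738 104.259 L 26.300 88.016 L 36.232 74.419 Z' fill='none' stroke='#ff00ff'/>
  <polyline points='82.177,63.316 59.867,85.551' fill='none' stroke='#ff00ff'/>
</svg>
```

Since the viewBox matches the mm dimensions, user units are millimetres directly. The only transform is the Y-flip y_m = 134.146 − y_svg.

Shape 1 is a open polyline drawn with `<path>`. Its stroke #000000 means engrave at S348, F2206. After flipping Y the toolpath is (31.035,38.484) → (30.198,29.897) → (100.930,5.582).

Shape 2 is a regular polygon drawn with `<path>`. Its stroke #ff00ff means score at S540, F1690. After flipping Y the toolpath is (53.055,60.439) → (64.101,47.730) → (61.052,31.170) → (46.204,23.229) → (30.738,29.887) → (26.300,46.130) → (36.232,59.727) → (53.055,60.439), returning to the start.

Shape 3 is a line segment drawn with `<polyline>`. Its stroke #ff00ff means score at S540, F1690. After flipping Y the toolpath is (82.177,70.830) → (59.867,48.595).

G21
G90
G0 X31.035 Y38.484
M3 S348
G1 X30.198 Y29.897 F2206
G1 X100.930 Y5.582
M5
G0 X53.055 Y60.439
M3 S540
G1 X64.101 Y47.730 F1690
G1 X61.052 Y31.170
G1 X46.204 Y23.229
G1 X30.738 Y29.887
G1 X26.300 Y46.130
G1 X36.232 Y59.727
G1 X53.055 Y60.439
M5
G0 X82.177 Y70.830
M3 S540
G1 X59.867 Y48.595 F1690
M5
G0 X0.000 Y0.000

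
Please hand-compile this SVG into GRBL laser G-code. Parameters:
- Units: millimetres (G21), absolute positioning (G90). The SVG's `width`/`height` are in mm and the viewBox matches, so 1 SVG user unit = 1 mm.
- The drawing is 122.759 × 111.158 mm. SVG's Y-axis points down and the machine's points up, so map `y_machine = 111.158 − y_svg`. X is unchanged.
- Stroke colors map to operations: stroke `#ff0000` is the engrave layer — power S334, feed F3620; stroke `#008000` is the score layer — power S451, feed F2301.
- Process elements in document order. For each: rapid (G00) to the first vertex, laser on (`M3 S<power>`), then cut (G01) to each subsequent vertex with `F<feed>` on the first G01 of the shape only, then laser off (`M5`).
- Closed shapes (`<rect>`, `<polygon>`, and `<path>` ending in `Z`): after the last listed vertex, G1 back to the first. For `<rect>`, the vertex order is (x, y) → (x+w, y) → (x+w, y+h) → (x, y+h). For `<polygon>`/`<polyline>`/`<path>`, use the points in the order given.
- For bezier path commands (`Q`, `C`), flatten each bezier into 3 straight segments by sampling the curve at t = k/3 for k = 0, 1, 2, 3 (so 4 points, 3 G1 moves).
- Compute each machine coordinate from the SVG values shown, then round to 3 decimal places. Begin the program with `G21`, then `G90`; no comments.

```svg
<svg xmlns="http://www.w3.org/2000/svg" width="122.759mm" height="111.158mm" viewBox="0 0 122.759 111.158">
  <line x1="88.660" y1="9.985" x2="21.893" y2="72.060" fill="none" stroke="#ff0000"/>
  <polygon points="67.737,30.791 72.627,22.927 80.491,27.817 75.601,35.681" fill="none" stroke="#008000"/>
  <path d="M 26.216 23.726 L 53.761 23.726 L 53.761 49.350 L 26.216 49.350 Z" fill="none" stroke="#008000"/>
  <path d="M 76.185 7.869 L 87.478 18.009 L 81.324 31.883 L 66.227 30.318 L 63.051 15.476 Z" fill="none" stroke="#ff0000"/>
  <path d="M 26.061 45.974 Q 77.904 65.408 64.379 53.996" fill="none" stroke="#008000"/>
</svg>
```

viewBox `0 0 122.759 111.158` with mm width/height → 1 unit = 1 mm. Flip: y_m = 111.158 − y_svg.

**Shape 1** — `<line>` line segment, stroke `#ff0000` → engrave (S334, F3620). Machine vertices: (88.660,101.173) → (21.893,39.098). Open path.

**Shape 2** — `<polygon>` regular polygon, stroke `#008000` → score (S451, F2301). Machine vertices: (67.737,80.367) → (72.627,88.231) → (80.491,83.341) → (75.601,75.477) → (67.737,80.367). Closed: final G1 returns to the first vertex.

**Shape 3** — `<path>` rectangle, stroke `#008000` → score (S451, F2301). Machine vertices: (26.216,87.432) → (53.761,87.432) → (53.761,61.808) → (26.216,61.808) → (26.216,87.432). Closed: final G1 returns to the first vertex.

**Shape 4** — `<path>` regular polygon, stroke `#ff0000` → engrave (S334, F3620). Machine vertices: (76.185,103.289) → (87.478,93.149) → (81.324,79.275) → (66.227,80.840) → (63.051,95.682) → (76.185,103.289). Closed: final G1 returns to the first vertex.

**Shape 5** — `<path>` quadratic bezier, stroke `#008000` → score (S451, F2301). Control points (SVG): P0=(26.061,45.974), P1=(77.904,65.408), P2=(64.379,53.996); sampled at t=k/3. Machine vertices: (26.061,65.184) → (53.360,55.655) → (66.133,52.981) → (64.379,57.162). Open path.

G21
G90
G00 X88.660 Y101.173
M3 S334
G01 X21.893 Y39.098 F3620
M5
G00 X67.737 Y80.367
M3 S451
G01 X72.627 Y88.231 F2301
G01 X80.491 Y83.341
G01 X75.601 Y75.477
G01 X67.737 Y80.367
M5
G00 X26.216 Y87.432
M3 S451
G01 X53.761 Y87.432 F2301
G01 X53.761 Y61.808
G01 X26.216 Y61.808
G01 X26.216 Y87.432
M5
G00 X76.185 Y103.289
M3 S334
G01 X87.478 Y93.149 F3620
G01 X81.324 Y79.275
G01 X66.227 Y80.840
G01 X63.051 Y95.682
G01 X76.185 Y103.289
M5
G00 X26.061 Y65.184
M3 S451
G01 X53.360 Y55.655 F2301
G01 X66.133 Y52.981
G01 X64.379 Y57.162
M5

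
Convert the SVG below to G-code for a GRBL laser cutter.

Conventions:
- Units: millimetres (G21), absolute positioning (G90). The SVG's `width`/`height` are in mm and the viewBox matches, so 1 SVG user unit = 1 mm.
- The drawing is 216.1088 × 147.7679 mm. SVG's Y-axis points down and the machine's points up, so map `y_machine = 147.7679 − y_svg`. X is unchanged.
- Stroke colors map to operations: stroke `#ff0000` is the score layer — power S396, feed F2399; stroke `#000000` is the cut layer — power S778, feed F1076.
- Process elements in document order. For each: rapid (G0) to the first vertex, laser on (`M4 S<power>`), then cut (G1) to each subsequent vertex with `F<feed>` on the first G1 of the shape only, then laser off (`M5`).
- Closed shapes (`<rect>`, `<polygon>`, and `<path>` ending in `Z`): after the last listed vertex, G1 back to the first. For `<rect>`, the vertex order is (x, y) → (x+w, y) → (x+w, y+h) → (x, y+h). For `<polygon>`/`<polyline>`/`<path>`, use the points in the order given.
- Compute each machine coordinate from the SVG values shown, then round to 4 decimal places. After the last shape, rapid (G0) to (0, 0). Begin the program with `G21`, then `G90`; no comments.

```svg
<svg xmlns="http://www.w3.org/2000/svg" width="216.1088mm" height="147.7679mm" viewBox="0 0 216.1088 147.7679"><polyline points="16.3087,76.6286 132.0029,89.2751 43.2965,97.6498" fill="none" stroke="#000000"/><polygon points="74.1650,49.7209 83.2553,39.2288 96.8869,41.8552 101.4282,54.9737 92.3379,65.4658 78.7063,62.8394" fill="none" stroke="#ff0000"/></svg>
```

Since the viewBox matches the mm dimensions, user units are millimetres directly. The only transform is the Y-flip y_m = 147.7679 − y_svg.

Shape 1 is a open polyline drawn with `<polyline>`. Its stroke #000000 means cut at S778, F1076. After flipping Y the toolpath is (16.3087,71.1393) → (132.0029,58.4928) → (43.2965,50.1181).

Shape 2 is a regular polygon drawn with `<polygon>`. Its stroke #ff0000 means score at S396, F2399. After flipping Y the toolpath is (74.1650,98.0470) → (83.2553,108.5391) → (96.8869,105.9127) → (101.4282,92.7942) → (92.3379,82.3021) → (78.7063,84.9285) → (74.1650,98.0470), returning to the start.

G21
G90
G0 X16.3087 Y71.1393
M4 S778
G1 X132.0029 Y58.4928 F1076
G1 X43.2965 Y50.1181
M5
G0 X74.1650 Y98.0470
M4 S396
G1 X83.2553 Y108.5391 F2399
G1 X96.8869 Y105.9127
G1 X101.4282 Y92.7942
G1 X92.3379 Y82.3021
G1 X78.7063 Y84.9285
G1 X74.1650 Y98.0470
M5
G0 X0.0000 Y0.0000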